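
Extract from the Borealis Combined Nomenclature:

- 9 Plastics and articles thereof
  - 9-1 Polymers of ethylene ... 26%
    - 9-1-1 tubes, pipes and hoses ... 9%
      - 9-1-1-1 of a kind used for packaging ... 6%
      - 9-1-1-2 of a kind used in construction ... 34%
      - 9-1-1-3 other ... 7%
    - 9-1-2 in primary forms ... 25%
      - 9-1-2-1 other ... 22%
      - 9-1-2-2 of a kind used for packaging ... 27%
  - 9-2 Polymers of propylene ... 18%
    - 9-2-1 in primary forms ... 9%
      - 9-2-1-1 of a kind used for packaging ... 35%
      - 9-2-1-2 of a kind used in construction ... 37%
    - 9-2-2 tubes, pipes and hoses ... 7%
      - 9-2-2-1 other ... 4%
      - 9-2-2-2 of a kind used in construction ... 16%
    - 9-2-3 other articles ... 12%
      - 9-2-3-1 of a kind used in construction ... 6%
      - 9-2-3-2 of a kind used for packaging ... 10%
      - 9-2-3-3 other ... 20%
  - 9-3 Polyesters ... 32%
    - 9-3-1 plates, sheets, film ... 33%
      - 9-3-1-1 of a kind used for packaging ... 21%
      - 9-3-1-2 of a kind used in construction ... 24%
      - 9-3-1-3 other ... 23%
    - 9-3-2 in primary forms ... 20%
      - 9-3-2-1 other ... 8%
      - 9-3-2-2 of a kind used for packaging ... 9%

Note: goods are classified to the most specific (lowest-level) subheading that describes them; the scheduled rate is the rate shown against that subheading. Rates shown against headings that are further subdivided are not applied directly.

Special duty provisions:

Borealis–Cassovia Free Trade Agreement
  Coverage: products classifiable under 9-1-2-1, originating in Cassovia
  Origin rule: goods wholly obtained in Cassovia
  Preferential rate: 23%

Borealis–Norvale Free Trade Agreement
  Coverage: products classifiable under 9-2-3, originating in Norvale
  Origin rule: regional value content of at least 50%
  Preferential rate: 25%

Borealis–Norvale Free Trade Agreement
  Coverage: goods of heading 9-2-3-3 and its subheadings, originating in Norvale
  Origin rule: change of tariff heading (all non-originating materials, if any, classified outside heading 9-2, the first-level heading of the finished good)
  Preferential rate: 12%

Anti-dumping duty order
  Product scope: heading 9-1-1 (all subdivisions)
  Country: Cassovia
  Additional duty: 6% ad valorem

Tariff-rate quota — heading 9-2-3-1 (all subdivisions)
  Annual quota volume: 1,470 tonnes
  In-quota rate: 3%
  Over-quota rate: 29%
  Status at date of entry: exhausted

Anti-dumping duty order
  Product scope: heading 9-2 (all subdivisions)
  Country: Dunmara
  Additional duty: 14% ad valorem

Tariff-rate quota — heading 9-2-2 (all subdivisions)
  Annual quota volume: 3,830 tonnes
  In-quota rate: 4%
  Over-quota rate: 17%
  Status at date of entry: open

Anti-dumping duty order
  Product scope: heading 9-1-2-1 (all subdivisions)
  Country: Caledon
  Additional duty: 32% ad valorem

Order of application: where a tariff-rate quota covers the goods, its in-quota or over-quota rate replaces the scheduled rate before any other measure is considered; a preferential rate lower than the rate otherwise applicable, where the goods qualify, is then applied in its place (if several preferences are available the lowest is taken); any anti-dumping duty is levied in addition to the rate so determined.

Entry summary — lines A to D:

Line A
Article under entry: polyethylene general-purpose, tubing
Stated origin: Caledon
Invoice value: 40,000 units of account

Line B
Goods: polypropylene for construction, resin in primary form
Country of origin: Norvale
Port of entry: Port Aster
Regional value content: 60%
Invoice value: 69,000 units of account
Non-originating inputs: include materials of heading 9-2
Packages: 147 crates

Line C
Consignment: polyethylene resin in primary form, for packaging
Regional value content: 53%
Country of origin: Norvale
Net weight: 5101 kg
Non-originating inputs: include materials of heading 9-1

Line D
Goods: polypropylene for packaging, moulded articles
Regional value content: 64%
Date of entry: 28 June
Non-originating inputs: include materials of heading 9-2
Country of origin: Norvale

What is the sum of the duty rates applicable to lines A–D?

81%

Line A: polyethylene → 9-1; tubing → 9-1-1; general-purpose → 9-1-1-3. Scheduled 7%. No special measure applies. → 7%.
Line B: polypropylene → 9-2; resin in primary form → 9-2-1; for construction → 9-2-1-2. Scheduled 37%. Norvale agreement on 9-2-3: 9-2-1-2 not covered; Norvale agreement on 9-2-3-3: 9-2-1-2 not covered. → 37%.
Line C: polyethylene → 9-1; resin in primary form → 9-1-2; for packaging → 9-1-2-2. Scheduled 27%. Norvale agreement on 9-2-3: 9-1-2-2 not covered; Norvale agreement on 9-2-3-3: 9-1-2-2 not covered. → 27%.
Line D: polypropylene → 9-2; moulded articles → 9-2-3; for packaging → 9-2-3-2. Scheduled 10%. Norvale agreement on 9-2-3: RVC ≥ 50% → 25% available; Norvale agreement on 9-2-3-3: 9-2-3-2 not covered; preference 25% not lower than 10% → no reduction. → 10%.
Sum: 7% + 37% + 27% + 10% = 81%.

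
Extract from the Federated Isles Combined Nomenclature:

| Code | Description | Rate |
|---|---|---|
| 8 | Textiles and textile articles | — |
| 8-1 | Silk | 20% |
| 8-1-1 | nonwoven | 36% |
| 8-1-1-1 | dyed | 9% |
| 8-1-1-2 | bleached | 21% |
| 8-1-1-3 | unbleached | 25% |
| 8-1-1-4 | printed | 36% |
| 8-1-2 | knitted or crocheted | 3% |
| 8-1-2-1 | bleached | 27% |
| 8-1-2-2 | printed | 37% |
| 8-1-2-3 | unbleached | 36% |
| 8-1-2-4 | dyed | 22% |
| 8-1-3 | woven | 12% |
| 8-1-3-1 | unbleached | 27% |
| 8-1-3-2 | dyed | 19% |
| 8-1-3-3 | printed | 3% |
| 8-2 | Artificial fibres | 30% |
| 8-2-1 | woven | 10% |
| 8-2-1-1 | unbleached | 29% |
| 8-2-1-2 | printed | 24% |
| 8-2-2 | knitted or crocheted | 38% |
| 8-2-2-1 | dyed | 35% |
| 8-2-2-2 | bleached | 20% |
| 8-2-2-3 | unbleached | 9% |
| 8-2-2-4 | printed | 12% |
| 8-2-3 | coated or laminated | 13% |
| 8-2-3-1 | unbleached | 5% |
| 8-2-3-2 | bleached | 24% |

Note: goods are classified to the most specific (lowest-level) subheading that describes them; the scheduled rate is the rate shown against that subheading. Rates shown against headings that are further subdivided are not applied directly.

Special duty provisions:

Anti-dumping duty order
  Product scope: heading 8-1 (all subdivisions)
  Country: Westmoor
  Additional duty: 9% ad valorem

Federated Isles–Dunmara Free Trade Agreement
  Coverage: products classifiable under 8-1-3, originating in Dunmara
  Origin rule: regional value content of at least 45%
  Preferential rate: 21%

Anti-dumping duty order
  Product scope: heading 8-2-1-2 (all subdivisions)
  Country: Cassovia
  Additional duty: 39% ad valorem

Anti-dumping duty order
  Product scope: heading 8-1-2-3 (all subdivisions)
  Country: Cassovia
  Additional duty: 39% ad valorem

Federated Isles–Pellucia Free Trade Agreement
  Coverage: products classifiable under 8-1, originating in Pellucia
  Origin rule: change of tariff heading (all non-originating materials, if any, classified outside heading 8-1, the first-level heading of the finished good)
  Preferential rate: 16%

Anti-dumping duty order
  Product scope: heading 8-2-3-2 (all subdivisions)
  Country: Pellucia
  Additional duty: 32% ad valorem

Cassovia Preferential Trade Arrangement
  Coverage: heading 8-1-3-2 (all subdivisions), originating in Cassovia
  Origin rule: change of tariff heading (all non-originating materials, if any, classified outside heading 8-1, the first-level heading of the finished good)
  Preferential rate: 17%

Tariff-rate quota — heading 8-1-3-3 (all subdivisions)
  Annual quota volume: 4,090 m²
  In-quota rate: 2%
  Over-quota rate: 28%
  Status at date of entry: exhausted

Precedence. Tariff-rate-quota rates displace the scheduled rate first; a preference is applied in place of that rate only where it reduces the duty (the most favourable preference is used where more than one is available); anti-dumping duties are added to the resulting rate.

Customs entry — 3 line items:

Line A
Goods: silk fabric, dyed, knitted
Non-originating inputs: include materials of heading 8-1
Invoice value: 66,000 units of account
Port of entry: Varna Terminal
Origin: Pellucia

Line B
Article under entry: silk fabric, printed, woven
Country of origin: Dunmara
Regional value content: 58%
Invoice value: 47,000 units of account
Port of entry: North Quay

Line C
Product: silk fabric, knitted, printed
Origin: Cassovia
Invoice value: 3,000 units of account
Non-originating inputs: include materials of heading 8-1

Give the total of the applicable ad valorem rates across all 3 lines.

80%

Line A: silk → 8-1; knitted → 8-1-2; dyed → 8-1-2-4. Scheduled 22%. Pellucia agreement on 8-1: CTH not met. → 22%.
Line B: silk → 8-1; woven → 8-1-3; printed → 8-1-3-3. Scheduled 3%. quota on 8-1-3-3 exhausted → over-quota 28%; Dunmara agreement on 8-1-3: RVC ≥ 45% → 21% available; preferential 21%. → 21%.
Line C: silk → 8-1; knitted → 8-1-2; printed → 8-1-2-2. Scheduled 37%. Cassovia agreement on 8-1-3-2: 8-1-2-2 not covered. → 37%.
Sum: 22% + 21% + 37% = 80%.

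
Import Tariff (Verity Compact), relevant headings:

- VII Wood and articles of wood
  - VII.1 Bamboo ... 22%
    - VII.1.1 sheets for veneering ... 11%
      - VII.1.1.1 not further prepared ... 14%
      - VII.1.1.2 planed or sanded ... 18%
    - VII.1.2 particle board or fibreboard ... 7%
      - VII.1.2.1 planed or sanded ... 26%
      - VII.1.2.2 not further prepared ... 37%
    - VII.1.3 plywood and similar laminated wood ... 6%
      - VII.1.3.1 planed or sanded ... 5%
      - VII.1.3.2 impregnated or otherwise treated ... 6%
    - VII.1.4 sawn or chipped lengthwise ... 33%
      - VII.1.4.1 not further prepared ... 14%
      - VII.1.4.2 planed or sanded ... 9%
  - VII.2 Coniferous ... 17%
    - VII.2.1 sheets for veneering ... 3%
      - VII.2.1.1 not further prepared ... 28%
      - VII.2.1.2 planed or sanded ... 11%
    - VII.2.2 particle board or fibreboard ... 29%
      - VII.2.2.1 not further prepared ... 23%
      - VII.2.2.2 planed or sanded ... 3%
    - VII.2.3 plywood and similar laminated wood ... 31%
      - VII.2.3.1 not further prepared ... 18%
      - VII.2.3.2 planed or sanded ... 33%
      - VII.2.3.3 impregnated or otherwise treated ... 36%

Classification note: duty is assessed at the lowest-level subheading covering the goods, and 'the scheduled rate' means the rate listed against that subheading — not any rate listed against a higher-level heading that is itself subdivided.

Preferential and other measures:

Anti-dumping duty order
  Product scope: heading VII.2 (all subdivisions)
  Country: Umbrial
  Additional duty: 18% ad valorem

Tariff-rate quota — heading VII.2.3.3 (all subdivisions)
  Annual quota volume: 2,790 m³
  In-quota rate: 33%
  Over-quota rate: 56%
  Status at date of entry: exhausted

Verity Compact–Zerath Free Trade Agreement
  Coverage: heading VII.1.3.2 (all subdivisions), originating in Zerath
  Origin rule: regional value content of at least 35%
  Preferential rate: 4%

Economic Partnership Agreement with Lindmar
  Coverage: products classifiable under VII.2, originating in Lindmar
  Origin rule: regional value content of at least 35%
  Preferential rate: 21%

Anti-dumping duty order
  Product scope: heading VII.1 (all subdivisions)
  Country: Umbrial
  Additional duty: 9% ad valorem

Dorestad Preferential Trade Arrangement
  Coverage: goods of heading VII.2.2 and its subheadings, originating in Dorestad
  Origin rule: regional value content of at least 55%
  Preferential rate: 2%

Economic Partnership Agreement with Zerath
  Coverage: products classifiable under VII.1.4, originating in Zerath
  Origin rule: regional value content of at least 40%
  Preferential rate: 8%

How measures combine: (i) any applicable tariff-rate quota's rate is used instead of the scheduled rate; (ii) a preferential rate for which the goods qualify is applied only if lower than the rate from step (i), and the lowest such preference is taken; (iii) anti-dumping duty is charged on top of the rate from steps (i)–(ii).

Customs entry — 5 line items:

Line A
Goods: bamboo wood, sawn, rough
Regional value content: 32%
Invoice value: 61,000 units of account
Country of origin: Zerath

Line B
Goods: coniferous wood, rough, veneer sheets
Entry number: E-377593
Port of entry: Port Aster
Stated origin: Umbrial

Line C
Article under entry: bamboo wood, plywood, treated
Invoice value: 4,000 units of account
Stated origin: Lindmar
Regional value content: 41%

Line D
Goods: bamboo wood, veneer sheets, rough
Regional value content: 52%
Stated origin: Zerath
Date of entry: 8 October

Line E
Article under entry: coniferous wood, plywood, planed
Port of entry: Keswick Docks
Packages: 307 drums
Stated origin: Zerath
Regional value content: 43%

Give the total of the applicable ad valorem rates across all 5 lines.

113%

Line A: bamboo → VII.1; sawn → VII.1.4; rough → VII.1.4.1. Scheduled 14%. Zerath agreement on VII.1.3.2: VII.1.4.1 not covered; Zerath agreement on VII.1.4: RVC < 40%. → 14%.
Line B: coniferous → VII.2; veneer sheets → VII.2.1; rough → VII.2.1.1. Scheduled 28%. anti-dumping (Umbrial, VII.2): +18%; total 28% + 18% = 46%. → 46%.
Line C: bamboo → VII.1; plywood → VII.1.3; treated → VII.1.3.2. Scheduled 6%. Lindmar agreement on VII.2: VII.1.3.2 not covered. → 6%.
Line D: bamboo → VII.1; veneer sheets → VII.1.1; rough → VII.1.1.1. Scheduled 14%. Zerath agreement on VII.1.3.2: VII.1.1.1 not covered; Zerath agreement on VII.1.4: VII.1.1.1 not covered. → 14%.
Line E: coniferous → VII.2; plywood → VII.2.3; planed → VII.2.3.2. Scheduled 33%. Zerath agreement on VII.1.3.2: VII.2.3.2 not covered; Zerath agreement on VII.1.4: VII.2.3.2 not covered. → 33%.
Sum: 14% + 46% + 6% + 14% + 33% = 113%.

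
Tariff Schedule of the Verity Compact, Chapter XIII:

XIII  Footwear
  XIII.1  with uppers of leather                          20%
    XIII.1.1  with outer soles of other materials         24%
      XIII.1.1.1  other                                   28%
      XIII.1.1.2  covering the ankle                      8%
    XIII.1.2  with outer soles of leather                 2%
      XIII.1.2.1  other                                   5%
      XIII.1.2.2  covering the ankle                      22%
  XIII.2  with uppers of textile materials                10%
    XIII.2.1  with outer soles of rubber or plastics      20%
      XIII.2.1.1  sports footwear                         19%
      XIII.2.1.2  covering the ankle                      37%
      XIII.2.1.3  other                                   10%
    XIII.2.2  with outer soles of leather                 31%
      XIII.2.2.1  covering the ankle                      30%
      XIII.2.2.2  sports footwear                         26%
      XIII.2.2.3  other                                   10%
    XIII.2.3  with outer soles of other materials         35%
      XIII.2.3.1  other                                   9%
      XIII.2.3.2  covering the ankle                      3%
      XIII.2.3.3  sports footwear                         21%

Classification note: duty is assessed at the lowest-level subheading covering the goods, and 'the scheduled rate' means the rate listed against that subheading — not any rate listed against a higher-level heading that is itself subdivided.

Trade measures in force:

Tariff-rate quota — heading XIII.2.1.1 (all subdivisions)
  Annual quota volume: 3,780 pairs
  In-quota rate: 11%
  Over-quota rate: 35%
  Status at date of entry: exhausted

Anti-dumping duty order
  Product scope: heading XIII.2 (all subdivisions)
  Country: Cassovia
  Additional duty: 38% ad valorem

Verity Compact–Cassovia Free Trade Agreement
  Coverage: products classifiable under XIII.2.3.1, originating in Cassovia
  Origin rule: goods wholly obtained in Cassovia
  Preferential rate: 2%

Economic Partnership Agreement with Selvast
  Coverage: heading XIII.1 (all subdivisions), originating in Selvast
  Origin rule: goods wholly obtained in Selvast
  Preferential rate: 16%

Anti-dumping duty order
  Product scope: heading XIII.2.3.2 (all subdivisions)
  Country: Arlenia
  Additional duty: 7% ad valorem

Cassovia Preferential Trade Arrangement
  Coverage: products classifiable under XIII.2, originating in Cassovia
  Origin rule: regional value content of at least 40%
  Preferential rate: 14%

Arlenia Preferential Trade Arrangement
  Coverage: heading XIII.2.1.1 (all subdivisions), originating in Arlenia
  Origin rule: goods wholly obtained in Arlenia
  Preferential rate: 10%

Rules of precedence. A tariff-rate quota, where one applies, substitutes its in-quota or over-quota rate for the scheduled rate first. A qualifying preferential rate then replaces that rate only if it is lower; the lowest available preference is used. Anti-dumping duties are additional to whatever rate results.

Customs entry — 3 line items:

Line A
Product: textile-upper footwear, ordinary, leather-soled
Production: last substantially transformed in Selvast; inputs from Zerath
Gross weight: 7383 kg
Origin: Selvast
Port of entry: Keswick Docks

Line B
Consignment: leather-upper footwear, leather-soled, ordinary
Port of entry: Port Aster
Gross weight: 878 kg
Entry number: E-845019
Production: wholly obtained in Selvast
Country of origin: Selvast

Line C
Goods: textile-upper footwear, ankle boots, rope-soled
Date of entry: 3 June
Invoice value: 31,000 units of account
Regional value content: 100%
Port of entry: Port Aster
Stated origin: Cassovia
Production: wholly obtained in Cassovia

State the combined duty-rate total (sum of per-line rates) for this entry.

56%

Line A: textile-upper → XIII.2; leather-soled → XIII.2.2; ordinary → XIII.2.2.3. Scheduled 10%. Selvast agreement on XIII.1: XIII.2.2.3 not covered. → 10%.
Line B: leather-upper → XIII.1; leather-soled → XIII.1.2; ordinary → XIII.1.2.1. Scheduled 5%. Selvast agreement on XIII.1: wholly obtained → 16% available; preference 16% not lower than 5% → no reduction. → 5%.
Line C: textile-upper → XIII.2; rope-soled → XIII.2.3; ankle boots → XIII.2.3.2. Scheduled 3%. Cassovia agreement on XIII.2.3.1: XIII.2.3.2 not covered; Cassovia agreement on XIII.2: RVC ≥ 40% → 14% available; preference 14% not lower than 3% → no reduction; anti-dumping (Cassovia, XIII.2): +38%; total 3% + 38% = 41%. → 41%.
Sum: 10% + 5% + 41% = 56%.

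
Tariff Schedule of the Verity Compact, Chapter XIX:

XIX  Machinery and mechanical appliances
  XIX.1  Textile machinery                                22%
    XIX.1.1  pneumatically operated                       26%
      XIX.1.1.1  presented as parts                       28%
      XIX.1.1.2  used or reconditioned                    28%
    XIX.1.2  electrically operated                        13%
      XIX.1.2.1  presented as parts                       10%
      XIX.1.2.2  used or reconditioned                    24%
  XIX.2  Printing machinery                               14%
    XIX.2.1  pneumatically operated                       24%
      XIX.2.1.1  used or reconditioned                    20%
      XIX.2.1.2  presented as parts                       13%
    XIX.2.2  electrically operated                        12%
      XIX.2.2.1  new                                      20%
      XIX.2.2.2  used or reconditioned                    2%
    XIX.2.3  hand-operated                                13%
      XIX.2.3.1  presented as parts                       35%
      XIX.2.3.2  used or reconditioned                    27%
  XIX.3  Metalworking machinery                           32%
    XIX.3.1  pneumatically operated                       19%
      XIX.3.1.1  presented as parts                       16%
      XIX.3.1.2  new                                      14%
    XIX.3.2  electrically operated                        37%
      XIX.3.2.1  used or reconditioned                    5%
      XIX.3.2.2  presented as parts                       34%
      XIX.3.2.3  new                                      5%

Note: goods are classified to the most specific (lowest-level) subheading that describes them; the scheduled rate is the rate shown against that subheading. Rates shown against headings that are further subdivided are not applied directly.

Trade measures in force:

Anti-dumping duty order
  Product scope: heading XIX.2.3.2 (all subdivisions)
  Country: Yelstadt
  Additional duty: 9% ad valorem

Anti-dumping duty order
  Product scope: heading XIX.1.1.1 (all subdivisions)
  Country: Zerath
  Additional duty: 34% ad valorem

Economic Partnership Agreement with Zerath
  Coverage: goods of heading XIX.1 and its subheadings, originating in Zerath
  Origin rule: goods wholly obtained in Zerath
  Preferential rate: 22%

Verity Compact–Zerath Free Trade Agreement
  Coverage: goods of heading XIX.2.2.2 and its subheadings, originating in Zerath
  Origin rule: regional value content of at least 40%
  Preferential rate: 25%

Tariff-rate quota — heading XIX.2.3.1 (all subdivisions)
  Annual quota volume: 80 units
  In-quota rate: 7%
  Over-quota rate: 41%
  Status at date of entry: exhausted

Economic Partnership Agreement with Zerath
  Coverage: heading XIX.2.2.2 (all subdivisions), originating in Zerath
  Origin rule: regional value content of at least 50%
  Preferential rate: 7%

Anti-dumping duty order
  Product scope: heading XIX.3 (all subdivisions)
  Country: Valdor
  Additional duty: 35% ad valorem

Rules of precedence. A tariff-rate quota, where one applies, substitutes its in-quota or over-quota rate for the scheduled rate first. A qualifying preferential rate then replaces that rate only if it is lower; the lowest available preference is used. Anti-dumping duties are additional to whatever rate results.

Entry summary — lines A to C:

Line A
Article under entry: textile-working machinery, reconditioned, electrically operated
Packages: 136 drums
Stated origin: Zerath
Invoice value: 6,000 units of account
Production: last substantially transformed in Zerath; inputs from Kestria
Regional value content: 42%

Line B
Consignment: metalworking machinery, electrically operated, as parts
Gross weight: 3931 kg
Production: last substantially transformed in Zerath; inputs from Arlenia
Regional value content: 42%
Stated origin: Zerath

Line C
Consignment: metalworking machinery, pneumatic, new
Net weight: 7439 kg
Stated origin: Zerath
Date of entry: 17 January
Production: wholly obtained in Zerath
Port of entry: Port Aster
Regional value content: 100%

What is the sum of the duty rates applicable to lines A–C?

72%

Line A: textile-working → XIX.1; electrically operated → XIX.1.2; reconditioned → XIX.1.2.2. Scheduled 24%. Zerath agreement on XIX.1: not wholly obtained; Zerath agreement on XIX.2.2.2: XIX.1.2.2 not covered; Zerath agreement on XIX.2.2.2: XIX.1.2.2 not covered. → 24%.
Line B: metalworking → XIX.3; electrically operated → XIX.3.2; as parts → XIX.3.2.2. Scheduled 34%. Zerath agreement on XIX.1: XIX.3.2.2 not covered; Zerath agreement on XIX.2.2.2: XIX.3.2.2 not covered; Zerath agreement on XIX.2.2.2: XIX.3.2.2 not covered. → 34%.
Line C: metalworking → XIX.3; pneumatic → XIX.3.1; new → XIX.3.1.2. Scheduled 14%. Zerath agreement on XIX.1: XIX.3.1.2 not covered; Zerath agreement on XIX.2.2.2: XIX.3.1.2 not covered; Zerath agreement on XIX.2.2.2: XIX.3.1.2 not covered. → 14%.
Sum: 24% + 34% + 14% = 72%.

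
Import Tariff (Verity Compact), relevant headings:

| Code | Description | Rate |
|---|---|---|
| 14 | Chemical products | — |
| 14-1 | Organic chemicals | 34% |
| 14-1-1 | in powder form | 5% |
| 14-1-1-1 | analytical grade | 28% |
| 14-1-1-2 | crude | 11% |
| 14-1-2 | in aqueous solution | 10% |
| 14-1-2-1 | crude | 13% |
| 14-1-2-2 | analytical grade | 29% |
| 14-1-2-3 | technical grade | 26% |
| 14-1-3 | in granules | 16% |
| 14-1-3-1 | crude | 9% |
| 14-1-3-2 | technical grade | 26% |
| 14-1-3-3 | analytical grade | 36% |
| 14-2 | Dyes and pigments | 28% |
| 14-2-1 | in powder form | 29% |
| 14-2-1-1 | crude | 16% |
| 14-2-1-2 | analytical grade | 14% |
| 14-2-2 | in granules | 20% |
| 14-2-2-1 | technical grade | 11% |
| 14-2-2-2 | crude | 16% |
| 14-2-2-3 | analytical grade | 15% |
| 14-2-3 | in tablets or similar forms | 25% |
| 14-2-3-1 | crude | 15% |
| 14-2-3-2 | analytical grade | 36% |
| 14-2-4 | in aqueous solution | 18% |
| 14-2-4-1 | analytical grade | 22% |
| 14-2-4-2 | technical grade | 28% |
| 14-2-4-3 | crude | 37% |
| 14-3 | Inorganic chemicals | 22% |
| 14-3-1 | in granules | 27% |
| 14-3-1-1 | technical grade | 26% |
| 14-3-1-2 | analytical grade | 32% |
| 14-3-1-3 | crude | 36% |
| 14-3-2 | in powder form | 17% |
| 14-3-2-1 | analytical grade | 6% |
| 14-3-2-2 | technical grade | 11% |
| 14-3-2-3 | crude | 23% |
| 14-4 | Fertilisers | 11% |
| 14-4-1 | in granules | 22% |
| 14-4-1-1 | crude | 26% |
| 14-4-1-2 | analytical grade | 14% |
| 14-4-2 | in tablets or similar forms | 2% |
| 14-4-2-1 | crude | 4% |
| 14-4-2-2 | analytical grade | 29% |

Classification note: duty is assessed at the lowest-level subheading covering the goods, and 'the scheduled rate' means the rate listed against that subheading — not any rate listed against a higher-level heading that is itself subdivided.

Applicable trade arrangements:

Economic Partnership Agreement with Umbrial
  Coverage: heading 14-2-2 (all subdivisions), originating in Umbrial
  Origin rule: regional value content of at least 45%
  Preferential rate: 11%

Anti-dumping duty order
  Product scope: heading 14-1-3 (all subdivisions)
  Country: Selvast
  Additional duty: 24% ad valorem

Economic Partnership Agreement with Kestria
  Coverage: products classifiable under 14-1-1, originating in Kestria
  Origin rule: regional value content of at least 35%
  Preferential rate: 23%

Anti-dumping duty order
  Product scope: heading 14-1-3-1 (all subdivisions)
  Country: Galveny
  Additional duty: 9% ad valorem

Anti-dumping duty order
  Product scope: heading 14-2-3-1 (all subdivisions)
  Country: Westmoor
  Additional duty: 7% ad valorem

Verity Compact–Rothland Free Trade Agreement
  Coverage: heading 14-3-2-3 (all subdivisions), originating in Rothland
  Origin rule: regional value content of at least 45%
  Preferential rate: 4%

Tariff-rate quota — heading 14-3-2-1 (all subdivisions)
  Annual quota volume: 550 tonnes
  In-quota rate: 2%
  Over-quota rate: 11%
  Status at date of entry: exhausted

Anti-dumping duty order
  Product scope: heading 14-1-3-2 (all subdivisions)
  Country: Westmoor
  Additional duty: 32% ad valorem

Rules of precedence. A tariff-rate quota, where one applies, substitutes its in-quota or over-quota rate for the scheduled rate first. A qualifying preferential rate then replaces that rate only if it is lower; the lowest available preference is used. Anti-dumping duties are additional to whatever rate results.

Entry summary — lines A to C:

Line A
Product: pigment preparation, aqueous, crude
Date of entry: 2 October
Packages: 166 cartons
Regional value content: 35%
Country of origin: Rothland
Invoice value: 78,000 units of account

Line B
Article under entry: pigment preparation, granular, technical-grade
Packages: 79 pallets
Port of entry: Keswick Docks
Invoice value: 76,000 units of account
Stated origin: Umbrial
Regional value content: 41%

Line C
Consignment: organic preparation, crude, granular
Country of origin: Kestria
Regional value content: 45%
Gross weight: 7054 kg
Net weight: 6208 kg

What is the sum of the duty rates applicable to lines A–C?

57%

Line A: pigment → 14-2; aqueous → 14-2-4; crude → 14-2-4-3. Scheduled 37%. Rothland agreement on 14-3-2-3: 14-2-4-3 not covered. → 37%.
Line B: pigment → 14-2; granular → 14-2-2; technical-grade → 14-2-2-1. Scheduled 11%. Umbrial agreement on 14-2-2: RVC < 45%. → 11%.
Line C: organic → 14-1; granular → 14-1-3; crude → 14-1-3-1. Scheduled 9%. Kestria agreement on 14-1-1: 14-1-3-1 not covered. → 9%.
Sum: 37% + 11% + 9% = 57%.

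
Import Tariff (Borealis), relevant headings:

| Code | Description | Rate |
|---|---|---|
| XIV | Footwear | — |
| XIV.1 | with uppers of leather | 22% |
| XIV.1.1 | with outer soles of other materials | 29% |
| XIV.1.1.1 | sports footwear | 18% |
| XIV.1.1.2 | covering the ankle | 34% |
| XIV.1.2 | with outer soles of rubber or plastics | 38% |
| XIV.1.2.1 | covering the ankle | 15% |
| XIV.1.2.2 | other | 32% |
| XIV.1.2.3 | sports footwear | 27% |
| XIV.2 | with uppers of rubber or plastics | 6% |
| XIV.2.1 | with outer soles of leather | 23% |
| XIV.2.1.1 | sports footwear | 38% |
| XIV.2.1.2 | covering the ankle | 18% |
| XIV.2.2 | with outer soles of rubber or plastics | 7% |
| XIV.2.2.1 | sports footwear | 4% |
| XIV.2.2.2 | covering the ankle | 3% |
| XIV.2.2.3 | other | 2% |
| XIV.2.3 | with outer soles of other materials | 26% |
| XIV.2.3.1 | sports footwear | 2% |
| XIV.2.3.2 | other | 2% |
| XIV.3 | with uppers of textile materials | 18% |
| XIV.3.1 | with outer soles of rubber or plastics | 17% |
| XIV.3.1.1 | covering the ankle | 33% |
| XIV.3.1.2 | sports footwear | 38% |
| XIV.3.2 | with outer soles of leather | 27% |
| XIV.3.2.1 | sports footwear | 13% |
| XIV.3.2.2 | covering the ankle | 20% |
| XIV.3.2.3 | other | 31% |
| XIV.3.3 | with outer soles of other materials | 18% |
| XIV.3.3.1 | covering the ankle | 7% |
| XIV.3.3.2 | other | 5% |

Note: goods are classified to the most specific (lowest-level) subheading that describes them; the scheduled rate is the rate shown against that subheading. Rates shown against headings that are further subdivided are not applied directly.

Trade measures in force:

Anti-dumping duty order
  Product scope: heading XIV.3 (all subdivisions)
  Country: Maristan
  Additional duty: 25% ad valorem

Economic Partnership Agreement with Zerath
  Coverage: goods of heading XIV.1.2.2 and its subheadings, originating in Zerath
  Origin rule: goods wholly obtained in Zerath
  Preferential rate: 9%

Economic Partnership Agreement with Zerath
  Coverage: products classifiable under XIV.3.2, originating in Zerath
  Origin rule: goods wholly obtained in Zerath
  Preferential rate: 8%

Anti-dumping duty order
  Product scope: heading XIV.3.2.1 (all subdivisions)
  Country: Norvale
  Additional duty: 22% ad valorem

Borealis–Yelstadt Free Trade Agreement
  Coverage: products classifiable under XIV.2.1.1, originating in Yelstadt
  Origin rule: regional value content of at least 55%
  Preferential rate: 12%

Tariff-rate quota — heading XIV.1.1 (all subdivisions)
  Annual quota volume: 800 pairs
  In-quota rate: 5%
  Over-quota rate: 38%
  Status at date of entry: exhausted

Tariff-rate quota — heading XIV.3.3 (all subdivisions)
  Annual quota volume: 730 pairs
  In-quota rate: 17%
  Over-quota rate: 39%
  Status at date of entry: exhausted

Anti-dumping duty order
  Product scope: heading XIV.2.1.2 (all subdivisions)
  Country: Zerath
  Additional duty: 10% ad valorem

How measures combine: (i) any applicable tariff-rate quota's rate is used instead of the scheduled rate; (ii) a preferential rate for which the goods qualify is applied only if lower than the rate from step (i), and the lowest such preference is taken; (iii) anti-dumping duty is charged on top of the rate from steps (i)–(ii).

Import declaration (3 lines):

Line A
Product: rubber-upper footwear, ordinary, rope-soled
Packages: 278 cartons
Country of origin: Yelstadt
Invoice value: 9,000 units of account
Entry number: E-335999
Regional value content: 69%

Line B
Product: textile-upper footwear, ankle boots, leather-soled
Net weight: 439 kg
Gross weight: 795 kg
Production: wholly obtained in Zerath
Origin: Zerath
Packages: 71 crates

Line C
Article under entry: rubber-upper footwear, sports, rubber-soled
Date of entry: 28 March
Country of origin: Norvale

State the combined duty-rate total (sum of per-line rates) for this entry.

14%

Line A: rubber-upper → XIV.2; rope-soled → XIV.2.3; ordinary → XIV.2.3.2. Scheduled 2%. Yelstadt agreement on XIV.2.1.1: XIV.2.3.2 not covered. → 2%.
Line B: textile-upper → XIV.3; leather-soled → XIV.3.2; ankle boots → XIV.3.2.2. Scheduled 20%. Zerath agreement on XIV.1.2.2: XIV.3.2.2 not covered; Zerath agreement on XIV.3.2: wholly obtained → 8% available; preferential 8%. → 8%.
Line C: rubber-upper → XIV.2; rubber-soled → XIV.2.2; sports → XIV.2.2.1. Scheduled 4%. No special measure applies. → 4%.
Sum: 2% + 8% + 4% = 14%.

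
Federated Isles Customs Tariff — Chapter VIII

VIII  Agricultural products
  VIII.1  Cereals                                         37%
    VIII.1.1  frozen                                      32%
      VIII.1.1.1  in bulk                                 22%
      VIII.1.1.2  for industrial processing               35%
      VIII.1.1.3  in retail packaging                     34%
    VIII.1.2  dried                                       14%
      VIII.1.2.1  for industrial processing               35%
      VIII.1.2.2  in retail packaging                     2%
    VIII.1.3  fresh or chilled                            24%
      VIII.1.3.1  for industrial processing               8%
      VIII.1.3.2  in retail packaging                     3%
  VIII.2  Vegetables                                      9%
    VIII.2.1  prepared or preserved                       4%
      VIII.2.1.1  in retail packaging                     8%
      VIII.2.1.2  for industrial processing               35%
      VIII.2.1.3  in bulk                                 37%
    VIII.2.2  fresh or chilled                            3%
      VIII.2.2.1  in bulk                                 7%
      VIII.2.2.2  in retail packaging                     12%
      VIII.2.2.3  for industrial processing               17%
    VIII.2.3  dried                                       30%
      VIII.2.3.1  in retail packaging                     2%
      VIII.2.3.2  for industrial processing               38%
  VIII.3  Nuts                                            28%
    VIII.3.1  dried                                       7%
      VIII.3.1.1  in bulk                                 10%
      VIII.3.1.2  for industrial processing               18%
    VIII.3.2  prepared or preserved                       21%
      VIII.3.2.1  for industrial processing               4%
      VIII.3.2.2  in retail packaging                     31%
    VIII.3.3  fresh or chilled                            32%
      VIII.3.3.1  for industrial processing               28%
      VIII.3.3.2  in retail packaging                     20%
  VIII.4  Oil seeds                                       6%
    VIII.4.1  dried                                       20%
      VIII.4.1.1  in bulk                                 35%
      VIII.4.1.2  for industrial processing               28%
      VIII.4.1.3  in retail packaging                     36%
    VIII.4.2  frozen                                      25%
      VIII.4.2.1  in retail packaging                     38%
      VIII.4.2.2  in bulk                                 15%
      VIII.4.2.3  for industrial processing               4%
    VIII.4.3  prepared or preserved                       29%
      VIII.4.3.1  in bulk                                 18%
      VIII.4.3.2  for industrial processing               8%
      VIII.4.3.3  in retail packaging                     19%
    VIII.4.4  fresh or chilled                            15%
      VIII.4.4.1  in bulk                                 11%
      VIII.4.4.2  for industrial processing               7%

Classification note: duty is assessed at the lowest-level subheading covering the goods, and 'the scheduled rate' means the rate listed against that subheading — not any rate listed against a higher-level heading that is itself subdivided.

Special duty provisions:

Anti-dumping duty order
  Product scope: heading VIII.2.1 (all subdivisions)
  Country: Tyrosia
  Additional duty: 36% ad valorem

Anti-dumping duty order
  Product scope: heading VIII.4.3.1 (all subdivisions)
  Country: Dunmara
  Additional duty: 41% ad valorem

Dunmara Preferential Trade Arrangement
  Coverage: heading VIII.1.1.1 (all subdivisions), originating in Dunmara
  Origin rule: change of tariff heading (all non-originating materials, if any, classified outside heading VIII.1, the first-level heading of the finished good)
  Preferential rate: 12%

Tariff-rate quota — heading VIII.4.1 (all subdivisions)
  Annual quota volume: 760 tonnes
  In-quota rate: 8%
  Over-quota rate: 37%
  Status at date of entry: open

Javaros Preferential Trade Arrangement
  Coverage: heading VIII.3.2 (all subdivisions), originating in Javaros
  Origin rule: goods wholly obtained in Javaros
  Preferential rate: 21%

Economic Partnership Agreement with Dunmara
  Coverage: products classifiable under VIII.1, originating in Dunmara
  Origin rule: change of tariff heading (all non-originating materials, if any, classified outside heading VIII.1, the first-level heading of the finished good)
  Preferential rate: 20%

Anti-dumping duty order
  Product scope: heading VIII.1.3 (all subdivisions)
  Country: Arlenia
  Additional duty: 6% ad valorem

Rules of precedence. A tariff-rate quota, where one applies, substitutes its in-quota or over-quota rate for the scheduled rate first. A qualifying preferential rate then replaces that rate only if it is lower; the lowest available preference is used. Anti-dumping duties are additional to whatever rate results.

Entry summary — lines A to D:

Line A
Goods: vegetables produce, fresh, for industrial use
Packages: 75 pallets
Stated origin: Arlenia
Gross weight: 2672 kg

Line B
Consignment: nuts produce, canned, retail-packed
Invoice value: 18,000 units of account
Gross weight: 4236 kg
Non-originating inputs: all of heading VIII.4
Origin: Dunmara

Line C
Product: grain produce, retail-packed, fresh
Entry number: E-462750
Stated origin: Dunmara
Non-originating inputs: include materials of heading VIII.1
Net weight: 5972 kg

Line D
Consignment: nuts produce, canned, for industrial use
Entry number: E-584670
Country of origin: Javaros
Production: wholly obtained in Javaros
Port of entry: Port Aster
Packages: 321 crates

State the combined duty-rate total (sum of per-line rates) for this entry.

55%

Line A: vegetables → VIII.2; fresh → VIII.2.2; for industrial use → VIII.2.2.3. Scheduled 17%. No special measure applies. → 17%.
Line B: nuts → VIII.3; canned → VIII.3.2; retail-packed → VIII.3.2.2. Scheduled 31%. Dunmara agreement on VIII.1.1.1: VIII.3.2.2 not covered; Dunmara agreement on VIII.1: VIII.3.2.2 not covered. → 31%.
Line C: grain → VIII.1; fresh → VIII.1.3; retail-packed → VIII.1.3.2. Scheduled 3%. Dunmara agreement on VIII.1.1.1: VIII.1.3.2 not covered; Dunmara agreement on VIII.1: CTH not met. → 3%.
Line D: nuts → VIII.3; canned → VIII.3.2; for industrial use → VIII.3.2.1. Scheduled 4%. Javaros agreement on VIII.3.2: wholly obtained → 21% available; preference 21% not lower than 4% → no reduction. → 4%.
Sum: 17% + 31% + 3% + 4% = 55%.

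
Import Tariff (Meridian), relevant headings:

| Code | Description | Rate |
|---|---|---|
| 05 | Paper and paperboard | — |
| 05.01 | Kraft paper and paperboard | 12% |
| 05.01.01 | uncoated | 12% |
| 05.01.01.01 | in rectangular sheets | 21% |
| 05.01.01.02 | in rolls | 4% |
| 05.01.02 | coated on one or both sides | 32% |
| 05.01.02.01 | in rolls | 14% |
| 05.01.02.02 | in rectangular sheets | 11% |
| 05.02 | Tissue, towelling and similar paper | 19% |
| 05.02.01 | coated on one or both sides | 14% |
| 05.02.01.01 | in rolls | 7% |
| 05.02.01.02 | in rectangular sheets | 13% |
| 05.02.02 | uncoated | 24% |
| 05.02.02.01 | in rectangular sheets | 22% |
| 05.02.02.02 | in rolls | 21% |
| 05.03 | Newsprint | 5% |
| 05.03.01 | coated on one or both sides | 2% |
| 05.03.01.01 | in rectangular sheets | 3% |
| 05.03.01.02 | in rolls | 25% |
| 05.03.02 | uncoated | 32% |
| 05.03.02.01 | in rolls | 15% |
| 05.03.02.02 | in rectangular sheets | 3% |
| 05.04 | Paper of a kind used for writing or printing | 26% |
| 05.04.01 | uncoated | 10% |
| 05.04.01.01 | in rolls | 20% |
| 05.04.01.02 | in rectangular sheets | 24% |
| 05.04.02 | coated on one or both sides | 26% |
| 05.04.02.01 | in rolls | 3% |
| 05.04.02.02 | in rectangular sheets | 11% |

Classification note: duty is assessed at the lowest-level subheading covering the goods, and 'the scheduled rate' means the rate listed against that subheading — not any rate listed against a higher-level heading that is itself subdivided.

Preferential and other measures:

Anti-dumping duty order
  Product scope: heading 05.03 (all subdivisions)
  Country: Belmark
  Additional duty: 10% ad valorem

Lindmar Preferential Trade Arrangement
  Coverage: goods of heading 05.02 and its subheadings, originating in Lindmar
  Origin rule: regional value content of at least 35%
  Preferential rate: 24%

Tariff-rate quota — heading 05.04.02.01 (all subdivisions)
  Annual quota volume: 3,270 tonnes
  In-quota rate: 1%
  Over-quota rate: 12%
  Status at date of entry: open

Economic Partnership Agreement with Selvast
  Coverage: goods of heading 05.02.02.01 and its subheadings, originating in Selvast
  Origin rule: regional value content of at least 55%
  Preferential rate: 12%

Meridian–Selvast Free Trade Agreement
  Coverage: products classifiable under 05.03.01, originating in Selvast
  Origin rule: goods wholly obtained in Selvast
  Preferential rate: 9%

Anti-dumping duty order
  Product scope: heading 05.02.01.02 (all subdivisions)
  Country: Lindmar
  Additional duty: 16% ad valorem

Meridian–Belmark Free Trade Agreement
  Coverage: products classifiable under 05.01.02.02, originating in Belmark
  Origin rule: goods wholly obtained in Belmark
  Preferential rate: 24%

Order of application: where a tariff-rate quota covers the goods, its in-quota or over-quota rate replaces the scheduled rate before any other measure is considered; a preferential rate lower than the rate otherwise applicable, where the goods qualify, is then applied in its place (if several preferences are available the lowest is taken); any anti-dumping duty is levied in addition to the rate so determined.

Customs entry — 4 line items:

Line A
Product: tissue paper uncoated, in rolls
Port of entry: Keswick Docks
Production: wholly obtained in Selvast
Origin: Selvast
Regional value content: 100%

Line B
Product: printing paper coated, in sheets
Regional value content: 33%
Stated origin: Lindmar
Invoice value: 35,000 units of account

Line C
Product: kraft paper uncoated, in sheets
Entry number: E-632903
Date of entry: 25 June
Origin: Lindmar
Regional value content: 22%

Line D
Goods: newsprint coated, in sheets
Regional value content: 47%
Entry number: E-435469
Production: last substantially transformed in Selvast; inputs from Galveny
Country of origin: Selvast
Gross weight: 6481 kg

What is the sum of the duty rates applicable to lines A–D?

Line A: tissue paper → 05.02; uncoated → 05.02.02; in rolls → 05.02.02.02. Scheduled 21%. Selvast agreement on 05.02.02.01: 05.02.02.02 not covered; Selvast agreement on 05.03.01: 05.02.02.02 not covered. → 21%.
Line B: printing paper → 05.04; coated → 05.04.02; in sheets → 05.04.02.02. Scheduled 11%. Lindmar agreement on 05.02: 05.04.02.02 not covered. → 11%.
Line C: kraft paper → 05.01; uncoated → 05.01.01; in sheets → 05.01.01.01. Scheduled 21%. Lindmar agreement on 05.02: 05.01.01.01 not covered. → 21%.
Line D: newsprint → 05.03; coated → 05.03.01; in sheets → 05.03.01.01. Scheduled 3%. Selvast agreement on 05.02.02.01: 05.03.01.01 not covered; Selvast agreement on 05.03.01: not wholly obtained. → 3%.
Sum: 21% + 11% + 21% + 3% = 56%.

56%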